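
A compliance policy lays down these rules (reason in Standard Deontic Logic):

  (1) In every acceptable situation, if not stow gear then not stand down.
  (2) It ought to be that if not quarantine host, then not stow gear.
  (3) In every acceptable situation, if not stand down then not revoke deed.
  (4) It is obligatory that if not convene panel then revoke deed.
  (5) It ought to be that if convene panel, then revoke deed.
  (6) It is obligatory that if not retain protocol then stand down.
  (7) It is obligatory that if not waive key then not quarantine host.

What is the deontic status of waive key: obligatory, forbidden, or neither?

Premises 5 and 4 are O(convene_panel → revoke_deed) and O(¬convene_panel → revoke_deed); every ideal world satisfies convene_panel or ¬convene_panel, so in either case revoke_deed holds — hence O(revoke_deed).
Premise 3, O(¬stand_down → ¬revoke_deed), contraposes to O(revoke_deed → stand_down); with O(revoke_deed) we get O(stand_down).
Premise 1, O(¬stow_gear → ¬stand_down), contraposes to O(stand_down → stow_gear); with O(stand_down) we get O(stow_gear).
Premise 2, O(¬quarantine_host → ¬stow_gear), contraposes to O(stow_gear → quarantine_host); with O(stow_gear) we get O(quarantine_host).
The contrapositive of premise 7 (O(¬waive_key → ¬quarantine_host)) is O(quarantine_host → waive_key), and O(quarantine_host) is already established, so O(waive_key).
Premise 6 does not contribute to this derivation.
Hence waive_key is obligatory.

Obligatory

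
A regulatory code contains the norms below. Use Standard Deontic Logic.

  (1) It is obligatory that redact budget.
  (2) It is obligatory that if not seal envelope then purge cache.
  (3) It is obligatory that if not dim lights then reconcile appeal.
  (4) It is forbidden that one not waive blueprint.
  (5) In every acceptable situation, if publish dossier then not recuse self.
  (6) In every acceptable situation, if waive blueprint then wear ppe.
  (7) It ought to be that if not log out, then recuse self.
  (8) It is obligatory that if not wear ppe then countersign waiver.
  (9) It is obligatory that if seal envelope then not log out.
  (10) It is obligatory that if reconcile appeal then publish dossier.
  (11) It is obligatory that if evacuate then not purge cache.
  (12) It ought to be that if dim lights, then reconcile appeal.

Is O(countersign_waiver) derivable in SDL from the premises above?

No

Premise 8 is O(¬wear_ppe → countersign_waiver), but O(¬wear_ppe) is not derivable from the premises, so it does not yield O(countersign_waiver).
No other premise forces O(countersign_waiver). An ideal world satisfying every premise can still have countersign_waiver false, so O(countersign_waiver) is not derivable.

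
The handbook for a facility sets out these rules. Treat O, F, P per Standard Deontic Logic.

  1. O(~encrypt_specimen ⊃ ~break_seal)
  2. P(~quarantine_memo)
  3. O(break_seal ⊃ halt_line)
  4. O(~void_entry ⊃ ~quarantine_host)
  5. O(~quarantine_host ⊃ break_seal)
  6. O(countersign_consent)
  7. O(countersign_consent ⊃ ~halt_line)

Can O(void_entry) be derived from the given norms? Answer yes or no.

Premise 6 states O(countersign_consent) outright.
From O(countersign_consent) and premise 7, O(countersign_consent ⊃ ~halt_line), we obtain O(~halt_line).
The contrapositive of premise 3 (O(break_seal ⊃ halt_line)) is O(~halt_line ⊃ ~break_seal), and O(~halt_line) is already established, so O(~break_seal).
Premise 5, O(~quarantine_host ⊃ break_seal), contraposes to O(~break_seal ⊃ quarantine_host); with O(~break_seal) we get O(quarantine_host).
Premise 4, O(~void_entry ⊃ ~quarantine_host), contraposes to O(quarantine_host ⊃ void_entry); with O(quarantine_host) we get O(void_entry).
Premises 1, 2 do not contribute to this derivation.
So O(void_entry) follows.

Yes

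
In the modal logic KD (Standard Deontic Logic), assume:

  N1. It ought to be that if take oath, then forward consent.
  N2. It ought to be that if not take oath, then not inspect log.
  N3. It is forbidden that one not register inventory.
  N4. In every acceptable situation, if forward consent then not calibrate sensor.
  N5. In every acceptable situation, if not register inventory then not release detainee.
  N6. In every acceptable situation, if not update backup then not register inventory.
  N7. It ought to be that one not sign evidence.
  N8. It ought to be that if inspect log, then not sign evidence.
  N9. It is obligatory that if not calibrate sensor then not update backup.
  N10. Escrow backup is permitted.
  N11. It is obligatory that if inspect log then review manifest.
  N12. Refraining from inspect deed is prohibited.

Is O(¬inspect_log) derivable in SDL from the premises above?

Yes

Premise 3, F(¬register_inventory), is equivalent to O(register_inventory).
Premise 6, O(¬update_backup → ¬register_inventory), contraposes to O(register_inventory → update_backup); with O(register_inventory) we get O(update_backup).
The contrapositive of premise 9 (O(¬calibrate_sensor → ¬update_backup)) is O(update_backup → calibrate_sensor), and O(update_backup) is already established, so O(calibrate_sensor).
Premise 4, O(forward_consent → ¬calibrate_sensor), contraposes to O(calibrate_sensor → ¬forward_consent); with O(calibrate_sensor) we get O(¬forward_consent).
The contrapositive of premise 1 (O(take_oath → forward_consent)) is O(¬forward_consent → ¬take_oath), and O(¬forward_consent) is already established, so O(¬take_oath).
Applying K to premise 2 (O(¬take_oath → ¬inspect_log)) and O(¬take_oath) yields O(¬inspect_log).
Premises 5, 7, 8, 10, 11, 12 do not contribute to this derivation.
So O(¬inspect_log) follows.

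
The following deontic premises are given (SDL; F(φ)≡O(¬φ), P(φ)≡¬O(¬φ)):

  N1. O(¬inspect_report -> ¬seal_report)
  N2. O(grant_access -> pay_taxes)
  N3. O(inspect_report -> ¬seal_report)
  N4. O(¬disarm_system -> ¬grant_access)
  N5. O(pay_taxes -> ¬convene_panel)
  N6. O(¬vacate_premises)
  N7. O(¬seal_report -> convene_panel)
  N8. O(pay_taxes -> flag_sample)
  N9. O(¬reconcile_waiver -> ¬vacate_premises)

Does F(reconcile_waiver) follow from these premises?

Premise 9 is O(¬reconcile_waiver -> ¬vacate_premises); even if O(¬vacate_premises) held, inferring O(¬reconcile_waiver) would be affirming the consequent — invalid.
No other premise forces O(¬reconcile_waiver). An ideal world satisfying every premise can still have reconcile_waiver true, so F(reconcile_waiver) is not derivable.

No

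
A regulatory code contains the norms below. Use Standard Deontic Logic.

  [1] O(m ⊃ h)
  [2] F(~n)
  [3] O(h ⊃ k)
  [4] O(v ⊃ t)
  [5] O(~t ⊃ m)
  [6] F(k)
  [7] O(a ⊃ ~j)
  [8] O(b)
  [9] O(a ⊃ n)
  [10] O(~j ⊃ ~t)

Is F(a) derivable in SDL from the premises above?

F(k) at premise 6 means O(~k).
Premise 3 is O(h ⊃ k); contrapositively O(~k ⊃ ~h). Since O(~k) holds, K gives O(~h).
Premise 1, O(m ⊃ h), contraposes to O(~h ⊃ ~m); with O(~h) we get O(~m).
The contrapositive of premise 5 (O(~t ⊃ m)) is O(~m ⊃ t), and O(~m) is already established, so O(t).
The contrapositive of premise 10 (O(~j ⊃ ~t)) is O(t ⊃ j), and O(t) is already established, so O(j).
Premise 7 is O(a ⊃ ~j); contrapositively O(j ⊃ ~a). Since O(j) holds, K gives O(~a).
Premises 2, 4, 8, 9 do not contribute to this derivation.
So O(~a) holds, i.e. F(a). The claim follows.

Yes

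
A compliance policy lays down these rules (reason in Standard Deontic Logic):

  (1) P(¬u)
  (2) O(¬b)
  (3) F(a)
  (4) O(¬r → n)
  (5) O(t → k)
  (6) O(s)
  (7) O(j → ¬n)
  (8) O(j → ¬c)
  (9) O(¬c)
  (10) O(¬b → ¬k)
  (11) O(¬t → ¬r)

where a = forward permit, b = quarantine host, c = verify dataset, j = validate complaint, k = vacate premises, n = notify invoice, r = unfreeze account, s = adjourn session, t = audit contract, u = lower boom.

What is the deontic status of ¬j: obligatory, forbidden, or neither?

From premise 2 we have O(¬b).
Applying K to premise 10 (O(¬b → ¬k)) and O(¬b) yields O(¬k).
Premise 5 is O(t → k); contrapositively O(¬k → ¬t). Since O(¬k) holds, K gives O(¬t).
Premise 11 is O(¬t → ¬r); since O(¬t), deontic closure gives O(¬r).
Premise 4 is O(¬r → n); since O(¬r), deontic closure gives O(n).
Premise 7 is O(j → ¬n); contrapositively O(n → ¬j). Since O(n) holds, K gives O(¬j).
Premises 1, 3, 6, 8, 9 do not contribute to this derivation.
Hence ¬j is obligatory.

Obligatory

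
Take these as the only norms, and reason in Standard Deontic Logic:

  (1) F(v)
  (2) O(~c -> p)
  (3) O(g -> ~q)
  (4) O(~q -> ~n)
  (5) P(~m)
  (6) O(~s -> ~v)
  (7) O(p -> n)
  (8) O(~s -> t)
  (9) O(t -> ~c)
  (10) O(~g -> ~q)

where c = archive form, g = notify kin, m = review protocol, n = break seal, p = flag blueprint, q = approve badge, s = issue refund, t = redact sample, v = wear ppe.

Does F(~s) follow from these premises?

Yes

Premises 3 and 10 are O(g -> ~q) and O(~g -> ~q); every ideal world satisfies g or ~g, so in either case ~q holds — hence O(~q).
From O(~q) and premise 4, O(~q -> ~n), we obtain O(~n).
Premise 7 is O(p -> n); contrapositively O(~n -> ~p). Since O(~n) holds, K gives O(~p).
The contrapositive of premise 2 (O(~c -> p)) is O(~p -> c), and O(~p) is already established, so O(c).
Premise 9 is O(t -> ~c); contrapositively O(c -> ~t). Since O(c) holds, K gives O(~t).
The contrapositive of premise 8 (O(~s -> t)) is O(~t -> s), and O(~t) is already established, so O(s).
Premises 1, 5, 6 do not contribute to this derivation.
So O(s) holds, i.e. F(~s). The claim follows.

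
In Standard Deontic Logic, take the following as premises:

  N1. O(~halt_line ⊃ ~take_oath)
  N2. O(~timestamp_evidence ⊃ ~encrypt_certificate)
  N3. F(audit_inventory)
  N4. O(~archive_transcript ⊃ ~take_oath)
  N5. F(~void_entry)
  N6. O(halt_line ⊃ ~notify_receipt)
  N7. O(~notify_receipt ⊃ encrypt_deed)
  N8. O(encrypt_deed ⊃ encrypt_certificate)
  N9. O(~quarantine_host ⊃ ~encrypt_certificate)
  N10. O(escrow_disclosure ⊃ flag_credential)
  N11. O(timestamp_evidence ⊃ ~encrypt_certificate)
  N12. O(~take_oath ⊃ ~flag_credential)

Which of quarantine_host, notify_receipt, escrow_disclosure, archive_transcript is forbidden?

escrow_disclosure

Premises 11 and 2 are O(timestamp_evidence ⊃ ~encrypt_certificate) and O(~timestamp_evidence ⊃ ~encrypt_certificate); every ideal world satisfies timestamp_evidence or ~timestamp_evidence, so in either case ~encrypt_certificate holds — hence O(~encrypt_certificate).
Premise 8 is O(encrypt_deed ⊃ encrypt_certificate); contrapositively O(~encrypt_certificate ⊃ ~encrypt_deed). Since O(~encrypt_certificate) holds, K gives O(~encrypt_deed).
Premise 7 is O(~notify_receipt ⊃ encrypt_deed); contrapositively O(~encrypt_deed ⊃ notify_receipt). Since O(~encrypt_deed) holds, K gives O(notify_receipt).
The contrapositive of premise 6 (O(halt_line ⊃ ~notify_receipt)) is O(notify_receipt ⊃ ~halt_line), and O(notify_receipt) is already established, so O(~halt_line).
Applying K to premise 1 (O(~halt_line ⊃ ~take_oath)) and O(~halt_line) yields O(~take_oath).
From O(~take_oath) and premise 12, O(~take_oath ⊃ ~flag_credential), we obtain O(~flag_credential).
Premise 10, O(escrow_disclosure ⊃ flag_credential), contraposes to O(~flag_credential ⊃ ~escrow_disclosure); with O(~flag_credential) we get O(~escrow_disclosure).
So O(~escrow_disclosure) holds, i.e. escrow_disclosure is forbidden. None of the other listed options is forbidden under the premises.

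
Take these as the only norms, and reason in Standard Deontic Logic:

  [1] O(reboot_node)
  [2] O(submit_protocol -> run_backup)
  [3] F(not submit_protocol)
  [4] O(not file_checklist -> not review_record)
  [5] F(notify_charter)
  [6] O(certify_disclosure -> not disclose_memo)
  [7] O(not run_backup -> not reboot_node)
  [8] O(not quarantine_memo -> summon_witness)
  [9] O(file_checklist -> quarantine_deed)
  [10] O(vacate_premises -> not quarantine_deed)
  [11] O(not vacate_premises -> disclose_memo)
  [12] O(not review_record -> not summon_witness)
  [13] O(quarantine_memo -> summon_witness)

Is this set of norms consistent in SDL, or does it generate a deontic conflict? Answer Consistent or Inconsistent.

Consistent

Premise 7 is O(not run_backup -> not reboot_node), but O(not run_backup) is not derivable from the premises, so it does not yield O(not reboot_node).
So O(not reboot_node) is not derivable, and the apparent clash with O(reboot_node) does not arise.
A world satisfying every obligation exists (e.g. certify_disclosure=false, disclose_memo=true, file_checklist=true, notify_charter=false, quarantine_deed=true, quarantine_memo=false, reboot_node=true, review_record=true, run_backup=true, submit_protocol=true, summon_witness=true, vacate_premises=false); no atom is both obligatory and forbidden, so the set is consistent.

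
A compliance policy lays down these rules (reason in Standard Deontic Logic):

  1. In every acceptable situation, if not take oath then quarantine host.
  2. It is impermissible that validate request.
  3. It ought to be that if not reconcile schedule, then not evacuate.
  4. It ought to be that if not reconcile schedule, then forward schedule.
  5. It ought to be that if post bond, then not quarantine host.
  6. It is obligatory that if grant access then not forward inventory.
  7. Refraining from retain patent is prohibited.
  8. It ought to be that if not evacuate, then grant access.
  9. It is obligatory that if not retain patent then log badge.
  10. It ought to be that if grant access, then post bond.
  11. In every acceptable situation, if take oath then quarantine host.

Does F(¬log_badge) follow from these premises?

No

Premise 9 is O(¬retain_patent → log_badge), but O(¬retain_patent) is not derivable from the premises, so it does not yield O(log_badge).
No other premise forces O(log_badge). An ideal world satisfying every premise can still have ¬log_badge true, so F(¬log_badge) is not derivable.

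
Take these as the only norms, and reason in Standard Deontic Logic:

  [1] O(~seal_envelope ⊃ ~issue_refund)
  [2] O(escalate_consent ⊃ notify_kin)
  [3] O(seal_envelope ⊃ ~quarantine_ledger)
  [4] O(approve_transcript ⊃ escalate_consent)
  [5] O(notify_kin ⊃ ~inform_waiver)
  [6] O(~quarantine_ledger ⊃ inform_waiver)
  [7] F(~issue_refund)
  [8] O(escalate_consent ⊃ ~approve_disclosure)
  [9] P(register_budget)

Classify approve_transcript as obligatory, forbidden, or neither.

Forbidden

Premise 7, F(~issue_refund), is equivalent to O(issue_refund).
The contrapositive of premise 1 (O(~seal_envelope ⊃ ~issue_refund)) is O(issue_refund ⊃ seal_envelope), and O(issue_refund) is already established, so O(seal_envelope).
Premise 3 is O(seal_envelope ⊃ ~quarantine_ledger); since O(seal_envelope), deontic closure gives O(~quarantine_ledger).
Premise 6 is O(~quarantine_ledger ⊃ inform_waiver); since O(~quarantine_ledger), deontic closure gives O(inform_waiver).
Premise 5 is O(notify_kin ⊃ ~inform_waiver); contrapositively O(inform_waiver ⊃ ~notify_kin). Since O(inform_waiver) holds, K gives O(~notify_kin).
Premise 2, O(escalate_consent ⊃ notify_kin), contraposes to O(~notify_kin ⊃ ~escalate_consent); with O(~notify_kin) we get O(~escalate_consent).
Premise 4 is O(approve_transcript ⊃ escalate_consent); contrapositively O(~escalate_consent ⊃ ~approve_transcript). Since O(~escalate_consent) holds, K gives O(~approve_transcript).
Premises 8, 9 do not contribute to this derivation.
Thus O(~approve_transcript), which is F(approve_transcript): approve_transcript is forbidden.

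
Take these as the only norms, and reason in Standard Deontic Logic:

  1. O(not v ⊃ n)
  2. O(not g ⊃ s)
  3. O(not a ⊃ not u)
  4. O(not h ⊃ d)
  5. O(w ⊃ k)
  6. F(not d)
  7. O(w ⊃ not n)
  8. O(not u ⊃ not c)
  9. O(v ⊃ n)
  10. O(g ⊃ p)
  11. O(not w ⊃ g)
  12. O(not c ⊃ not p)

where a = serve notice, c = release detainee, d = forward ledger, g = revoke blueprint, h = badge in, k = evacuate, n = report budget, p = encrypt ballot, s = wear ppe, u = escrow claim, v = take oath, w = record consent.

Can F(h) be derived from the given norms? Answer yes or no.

No

Premise 4 is O(not h ⊃ d); even if O(d) held, inferring O(not h) would be affirming the consequent — invalid.
No other premise forces O(not h). An ideal world satisfying every premise can still have h true, so F(h) is not derivable.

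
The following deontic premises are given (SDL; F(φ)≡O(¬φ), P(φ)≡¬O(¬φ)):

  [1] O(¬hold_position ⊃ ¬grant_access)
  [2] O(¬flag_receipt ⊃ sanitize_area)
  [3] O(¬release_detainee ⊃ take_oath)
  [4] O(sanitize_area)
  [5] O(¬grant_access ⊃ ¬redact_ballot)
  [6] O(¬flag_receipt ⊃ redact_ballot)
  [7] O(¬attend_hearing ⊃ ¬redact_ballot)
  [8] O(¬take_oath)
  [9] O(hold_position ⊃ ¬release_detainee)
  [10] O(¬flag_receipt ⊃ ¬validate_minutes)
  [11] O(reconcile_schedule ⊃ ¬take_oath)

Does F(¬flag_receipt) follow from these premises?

Yes

Premise 8 states O(¬take_oath) outright.
The contrapositive of premise 3 (O(¬release_detainee ⊃ take_oath)) is O(¬take_oath ⊃ release_detainee), and O(¬take_oath) is already established, so O(release_detainee).
Premise 9 is O(hold_position ⊃ ¬release_detainee); contrapositively O(release_detainee ⊃ ¬hold_position). Since O(release_detainee) holds, K gives O(¬hold_position).
Applying K to premise 1 (O(¬hold_position ⊃ ¬grant_access)) and O(¬hold_position) yields O(¬grant_access).
Premise 5 is O(¬grant_access ⊃ ¬redact_ballot); since O(¬grant_access), deontic closure gives O(¬redact_ballot).
The contrapositive of premise 6 (O(¬flag_receipt ⊃ redact_ballot)) is O(¬redact_ballot ⊃ flag_receipt), and O(¬redact_ballot) is already established, so O(flag_receipt).
Premises 2, 4, 7, 10, 11 do not contribute to this derivation.
So O(flag_receipt) holds, i.e. F(¬flag_receipt). The claim follows.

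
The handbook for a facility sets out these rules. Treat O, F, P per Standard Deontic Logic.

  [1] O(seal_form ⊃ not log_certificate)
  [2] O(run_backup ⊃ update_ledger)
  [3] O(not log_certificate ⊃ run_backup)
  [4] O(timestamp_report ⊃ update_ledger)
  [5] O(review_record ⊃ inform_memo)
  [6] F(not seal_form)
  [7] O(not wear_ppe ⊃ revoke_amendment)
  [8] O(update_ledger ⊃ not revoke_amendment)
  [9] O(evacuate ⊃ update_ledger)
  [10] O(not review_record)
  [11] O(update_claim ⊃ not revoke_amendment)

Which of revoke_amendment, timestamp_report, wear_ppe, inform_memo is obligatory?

F(not seal_form) at premise 6 means O(seal_form).
From O(seal_form) and premise 1, O(seal_form ⊃ not log_certificate), we obtain O(not log_certificate).
Applying K to premise 3 (O(not log_certificate ⊃ run_backup)) and O(not log_certificate) yields O(run_backup).
From O(run_backup) and premise 2, O(run_backup ⊃ update_ledger), we obtain O(update_ledger).
Applying K to premise 8 (O(update_ledger ⊃ not revoke_amendment)) and O(update_ledger) yields O(not revoke_amendment).
Premise 7, O(not wear_ppe ⊃ revoke_amendment), contraposes to O(not revoke_amendment ⊃ wear_ppe); with O(not revoke_amendment) we get O(wear_ppe).
So O(wear_ppe) holds — wear_ppe is obligatory. None of the other listed options is made obligatory by any chain of premises.

wear_ppe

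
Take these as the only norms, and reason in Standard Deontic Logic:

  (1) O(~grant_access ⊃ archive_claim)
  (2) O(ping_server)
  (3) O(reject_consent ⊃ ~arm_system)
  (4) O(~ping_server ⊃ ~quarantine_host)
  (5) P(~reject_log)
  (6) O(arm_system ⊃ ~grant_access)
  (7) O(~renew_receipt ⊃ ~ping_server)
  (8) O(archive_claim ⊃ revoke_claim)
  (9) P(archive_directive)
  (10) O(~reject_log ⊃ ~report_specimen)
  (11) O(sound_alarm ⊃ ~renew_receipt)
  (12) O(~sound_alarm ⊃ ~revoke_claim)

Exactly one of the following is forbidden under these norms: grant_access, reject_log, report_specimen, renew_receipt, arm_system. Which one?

arm_system

Premise 2 states O(ping_server) outright.
Premise 7, O(~renew_receipt ⊃ ~ping_server), contraposes to O(ping_server ⊃ renew_receipt); with O(ping_server) we get O(renew_receipt).
Premise 11, O(sound_alarm ⊃ ~renew_receipt), contraposes to O(renew_receipt ⊃ ~sound_alarm); with O(renew_receipt) we get O(~sound_alarm).
From O(~sound_alarm) and premise 12, O(~sound_alarm ⊃ ~revoke_claim), we obtain O(~revoke_claim).
Premise 8, O(archive_claim ⊃ revoke_claim), contraposes to O(~revoke_claim ⊃ ~archive_claim); with O(~revoke_claim) we get O(~archive_claim).
The contrapositive of premise 1 (O(~grant_access ⊃ archive_claim)) is O(~archive_claim ⊃ grant_access), and O(~archive_claim) is already established, so O(grant_access).
Premise 6, O(arm_system ⊃ ~grant_access), contraposes to O(grant_access ⊃ ~arm_system); with O(grant_access) we get O(~arm_system).
So O(~arm_system) holds, i.e. arm_system is forbidden. None of the other listed options is forbidden under the premises.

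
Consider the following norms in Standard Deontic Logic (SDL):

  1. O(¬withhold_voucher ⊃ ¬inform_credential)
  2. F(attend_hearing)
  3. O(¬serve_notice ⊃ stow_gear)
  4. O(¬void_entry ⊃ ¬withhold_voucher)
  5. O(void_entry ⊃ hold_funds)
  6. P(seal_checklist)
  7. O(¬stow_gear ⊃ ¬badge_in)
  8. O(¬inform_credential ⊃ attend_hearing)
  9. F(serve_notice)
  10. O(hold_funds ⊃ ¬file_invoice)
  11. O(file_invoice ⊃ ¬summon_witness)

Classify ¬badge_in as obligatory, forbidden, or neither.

Premise 7 is O(¬stow_gear ⊃ ¬badge_in), but O(¬stow_gear) is not derivable from the premises, so it does not yield O(¬badge_in).
No premise or chain of K-axiom applications forces O(¬badge_in), and none forces O(badge_in). So ¬badge_in is neither obligatory nor forbidden under these norms.

Neither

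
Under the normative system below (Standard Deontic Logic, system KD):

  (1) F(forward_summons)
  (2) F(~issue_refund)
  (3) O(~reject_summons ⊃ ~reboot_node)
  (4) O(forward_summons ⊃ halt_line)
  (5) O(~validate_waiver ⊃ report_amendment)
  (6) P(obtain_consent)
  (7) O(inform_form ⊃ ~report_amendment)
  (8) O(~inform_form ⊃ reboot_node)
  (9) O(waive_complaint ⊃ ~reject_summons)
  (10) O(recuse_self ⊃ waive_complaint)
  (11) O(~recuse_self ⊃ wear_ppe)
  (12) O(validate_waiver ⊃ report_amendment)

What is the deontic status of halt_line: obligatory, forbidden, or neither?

Neither

Premise 4 is O(forward_summons ⊃ halt_line), but O(forward_summons) is not derivable from the premises, so it does not yield O(halt_line).
No premise or chain of K-axiom applications forces O(halt_line), and none forces O(~halt_line). So halt_line is neither obligatory nor forbidden under these norms.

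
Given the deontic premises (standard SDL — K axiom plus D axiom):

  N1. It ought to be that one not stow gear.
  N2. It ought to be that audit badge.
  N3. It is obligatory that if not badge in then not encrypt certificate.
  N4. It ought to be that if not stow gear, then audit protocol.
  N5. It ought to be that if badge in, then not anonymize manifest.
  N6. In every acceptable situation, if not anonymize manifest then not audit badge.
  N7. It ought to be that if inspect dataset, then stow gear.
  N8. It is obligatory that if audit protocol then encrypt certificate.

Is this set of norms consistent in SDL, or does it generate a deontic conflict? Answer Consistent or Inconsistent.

Premise 2 gives O(audit_badge).
Premise 6 is O(¬anonymize_manifest → ¬audit_badge); contrapositively O(audit_badge → anonymize_manifest). Since O(audit_badge) holds, K gives O(anonymize_manifest).
The contrapositive of premise 5 (O(badge_in → ¬anonymize_manifest)) is O(anonymize_manifest → ¬badge_in), and O(anonymize_manifest) is already established, so O(¬badge_in).
Premise 3 is O(¬badge_in → ¬encrypt_certificate); since O(¬badge_in), deontic closure gives O(¬encrypt_certificate).
The contrapositive of premise 8 (O(audit_protocol → encrypt_certificate)) is O(¬encrypt_certificate → ¬audit_protocol), and O(¬encrypt_certificate) is already established, so O(¬audit_protocol).
Premise 4, O(¬stow_gear → audit_protocol), contraposes to O(¬audit_protocol → stow_gear); with O(¬audit_protocol) we get O(stow_gear).
But premise 1 directly asserts O(¬stow_gear).
We now have both O(stow_gear) and O(¬stow_gear) — stow_gear is simultaneously obligatory and forbidden, violating the D-axiom.

Inconsistent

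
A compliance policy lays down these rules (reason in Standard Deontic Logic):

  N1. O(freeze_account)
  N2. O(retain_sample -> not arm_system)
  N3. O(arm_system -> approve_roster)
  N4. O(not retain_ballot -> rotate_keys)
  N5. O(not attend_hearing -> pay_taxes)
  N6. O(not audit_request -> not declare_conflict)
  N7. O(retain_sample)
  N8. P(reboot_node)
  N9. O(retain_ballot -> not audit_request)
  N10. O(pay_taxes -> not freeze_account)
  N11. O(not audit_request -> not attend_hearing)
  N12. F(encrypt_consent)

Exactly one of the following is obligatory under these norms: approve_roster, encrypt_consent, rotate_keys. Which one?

rotate_keys

Premise 1 gives O(freeze_account).
Premise 10, O(pay_taxes -> not freeze_account), contraposes to O(freeze_account -> not pay_taxes); with O(freeze_account) we get O(not pay_taxes).
Premise 5, O(not attend_hearing -> pay_taxes), contraposes to O(not pay_taxes -> attend_hearing); with O(not pay_taxes) we get O(attend_hearing).
The contrapositive of premise 11 (O(not audit_request -> not attend_hearing)) is O(attend_hearing -> audit_request), and O(attend_hearing) is already established, so O(audit_request).
Premise 9, O(retain_ballot -> not audit_request), contraposes to O(audit_request -> not retain_ballot); with O(audit_request) we get O(not retain_ballot).
From O(not retain_ballot) and premise 4, O(not retain_ballot -> rotate_keys), we obtain O(rotate_keys).
So O(rotate_keys) holds — rotate_keys is obligatory. None of the other listed options is made obligatory by any chain of premises.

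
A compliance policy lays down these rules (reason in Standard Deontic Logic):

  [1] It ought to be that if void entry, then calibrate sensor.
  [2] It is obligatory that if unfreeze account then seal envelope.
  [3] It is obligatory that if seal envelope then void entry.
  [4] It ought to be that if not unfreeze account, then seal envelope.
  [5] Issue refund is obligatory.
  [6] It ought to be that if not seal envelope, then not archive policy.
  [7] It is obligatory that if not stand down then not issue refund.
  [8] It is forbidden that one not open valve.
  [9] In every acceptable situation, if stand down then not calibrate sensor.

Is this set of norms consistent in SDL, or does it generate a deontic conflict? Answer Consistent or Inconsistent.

Premises 2 and 4 cover both cases: O(unfreeze_account → seal_envelope) and O(¬unfreeze_account → seal_envelope). Since unfreeze_account ∨ ¬unfreeze_account is a tautology, O(seal_envelope) follows.
From O(seal_envelope) and premise 3, O(seal_envelope → void_entry), we obtain O(void_entry).
With premise 1, O(void_entry → calibrate_sensor), the K-axiom yields O(calibrate_sensor).
Premise 9 is O(stand_down → ¬calibrate_sensor); contrapositively O(calibrate_sensor → ¬stand_down). Since O(calibrate_sensor) holds, K gives O(¬stand_down).
From O(¬stand_down) and premise 7, O(¬stand_down → ¬issue_refund), we obtain O(¬issue_refund).
Yet premise 5 states O(issue_refund).
We now have both O(¬issue_refund) and O(issue_refund) — issue_refund is simultaneously obligatory and forbidden, violating the D-axiom.

Inconsistent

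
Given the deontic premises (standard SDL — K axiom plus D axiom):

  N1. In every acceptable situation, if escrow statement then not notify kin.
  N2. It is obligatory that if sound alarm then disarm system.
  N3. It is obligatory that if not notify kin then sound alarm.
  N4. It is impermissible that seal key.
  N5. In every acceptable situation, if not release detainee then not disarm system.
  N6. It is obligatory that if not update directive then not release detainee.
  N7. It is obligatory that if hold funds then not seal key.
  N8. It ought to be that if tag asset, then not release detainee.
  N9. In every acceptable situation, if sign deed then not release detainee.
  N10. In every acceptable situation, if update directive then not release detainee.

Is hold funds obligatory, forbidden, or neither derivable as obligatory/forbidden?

Neither

Premise 7 is O(hold_funds → ¬seal_key); even if O(¬seal_key) held, inferring O(hold_funds) would be affirming the consequent — invalid.
No premise or chain of K-axiom applications forces O(hold_funds), and none forces O(¬hold_funds). So hold_funds is neither obligatory nor forbidden under these norms.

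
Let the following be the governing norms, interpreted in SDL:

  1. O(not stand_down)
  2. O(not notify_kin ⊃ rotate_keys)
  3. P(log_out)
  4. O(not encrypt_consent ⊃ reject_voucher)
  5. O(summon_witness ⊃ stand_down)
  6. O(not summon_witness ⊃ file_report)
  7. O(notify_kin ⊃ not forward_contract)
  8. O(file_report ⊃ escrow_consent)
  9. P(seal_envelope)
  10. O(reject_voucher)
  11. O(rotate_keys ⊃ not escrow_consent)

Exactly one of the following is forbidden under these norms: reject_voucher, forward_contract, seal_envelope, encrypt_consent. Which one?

Premise 1 states O(not stand_down) outright.
The contrapositive of premise 5 (O(summon_witness ⊃ stand_down)) is O(not stand_down ⊃ not summon_witness), and O(not stand_down) is already established, so O(not summon_witness).
From O(not summon_witness) and premise 6, O(not summon_witness ⊃ file_report), we obtain O(file_report).
From O(file_report) and premise 8, O(file_report ⊃ escrow_consent), we obtain O(escrow_consent).
Premise 11 is O(rotate_keys ⊃ not escrow_consent); contrapositively O(escrow_consent ⊃ not rotate_keys). Since O(escrow_consent) holds, K gives O(not rotate_keys).
Premise 2, O(not notify_kin ⊃ rotate_keys), contraposes to O(not rotate_keys ⊃ notify_kin); with O(not rotate_keys) we get O(notify_kin).
From O(notify_kin) and premise 7, O(notify_kin ⊃ not forward_contract), we obtain O(not forward_contract).
So O(not forward_contract) holds, i.e. forward_contract is forbidden. None of the other listed options is forbidden under the premises.

forward_contract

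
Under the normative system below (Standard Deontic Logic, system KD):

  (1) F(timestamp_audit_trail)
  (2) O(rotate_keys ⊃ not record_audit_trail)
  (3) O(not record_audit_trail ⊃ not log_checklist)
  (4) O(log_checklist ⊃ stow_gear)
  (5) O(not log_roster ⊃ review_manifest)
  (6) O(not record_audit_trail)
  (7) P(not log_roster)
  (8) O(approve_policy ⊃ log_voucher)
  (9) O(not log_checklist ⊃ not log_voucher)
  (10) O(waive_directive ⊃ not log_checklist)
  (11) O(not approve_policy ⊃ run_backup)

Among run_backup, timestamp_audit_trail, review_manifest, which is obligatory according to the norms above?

run_backup

Premise 6 states O(not record_audit_trail) outright.
Premise 3 is O(not record_audit_trail ⊃ not log_checklist); since O(not record_audit_trail), deontic closure gives O(not log_checklist).
Applying K to premise 9 (O(not log_checklist ⊃ not log_voucher)) and O(not log_checklist) yields O(not log_voucher).
Premise 8, O(approve_policy ⊃ log_voucher), contraposes to O(not log_voucher ⊃ not approve_policy); with O(not log_voucher) we get O(not approve_policy).
Premise 11 is O(not approve_policy ⊃ run_backup); since O(not approve_policy), deontic closure gives O(run_backup).
So O(run_backup) holds — run_backup is obligatory. None of the other listed options is made obligatory by any chain of premises.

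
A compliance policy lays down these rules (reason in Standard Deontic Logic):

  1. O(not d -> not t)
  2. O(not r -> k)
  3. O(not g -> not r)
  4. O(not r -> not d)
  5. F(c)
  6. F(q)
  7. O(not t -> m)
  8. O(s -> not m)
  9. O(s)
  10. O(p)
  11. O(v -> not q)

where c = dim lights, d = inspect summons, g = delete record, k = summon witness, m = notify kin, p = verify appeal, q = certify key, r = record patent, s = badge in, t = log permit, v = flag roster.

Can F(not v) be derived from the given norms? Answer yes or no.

No

Premise 11 is O(v -> not q); even if O(not q) held, inferring O(v) would be affirming the consequent — invalid.
No other premise forces O(v). An ideal world satisfying every premise can still have not v true, so F(not v) is not derivable.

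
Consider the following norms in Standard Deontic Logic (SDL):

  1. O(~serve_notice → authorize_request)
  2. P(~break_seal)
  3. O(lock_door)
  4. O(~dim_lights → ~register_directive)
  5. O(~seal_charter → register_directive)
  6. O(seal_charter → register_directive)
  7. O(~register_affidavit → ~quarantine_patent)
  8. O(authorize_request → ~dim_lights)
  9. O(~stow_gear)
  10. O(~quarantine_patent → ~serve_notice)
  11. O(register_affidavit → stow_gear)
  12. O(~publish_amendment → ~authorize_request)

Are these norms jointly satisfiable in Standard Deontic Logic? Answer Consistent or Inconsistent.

Inconsistent

Premises 5 and 6 are O(~seal_charter → register_directive) and O(seal_charter → register_directive); every ideal world satisfies ~seal_charter or seal_charter, so in either case register_directive holds — hence O(register_directive).
Premise 4, O(~dim_lights → ~register_directive), contraposes to O(register_directive → dim_lights); with O(register_directive) we get O(dim_lights).
The contrapositive of premise 8 (O(authorize_request → ~dim_lights)) is O(dim_lights → ~authorize_request), and O(dim_lights) is already established, so O(~authorize_request).
Premise 1, O(~serve_notice → authorize_request), contraposes to O(~authorize_request → serve_notice); with O(~authorize_request) we get O(serve_notice).
Premise 10 is O(~quarantine_patent → ~serve_notice); contrapositively O(serve_notice → quarantine_patent). Since O(serve_notice) holds, K gives O(quarantine_patent).
Premise 7 is O(~register_affidavit → ~quarantine_patent); contrapositively O(quarantine_patent → register_affidavit). Since O(quarantine_patent) holds, K gives O(register_affidavit).
Applying K to premise 11 (O(register_affidavit → stow_gear)) and O(register_affidavit) yields O(stow_gear).
However, premise 9 gives O(~stow_gear).
We now have both O(stow_gear) and O(~stow_gear) — stow_gear is simultaneously obligatory and forbidden, violating the D-axiom.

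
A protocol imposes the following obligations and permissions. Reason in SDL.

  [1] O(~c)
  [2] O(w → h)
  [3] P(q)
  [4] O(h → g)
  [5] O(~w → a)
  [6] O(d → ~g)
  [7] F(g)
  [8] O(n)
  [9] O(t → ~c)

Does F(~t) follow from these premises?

Premise 9 is O(t → ~c); even if O(~c) held, inferring O(t) would be affirming the consequent — invalid.
No other premise forces O(t). An ideal world satisfying every premise can still have ~t true, so F(~t) is not derivable.

No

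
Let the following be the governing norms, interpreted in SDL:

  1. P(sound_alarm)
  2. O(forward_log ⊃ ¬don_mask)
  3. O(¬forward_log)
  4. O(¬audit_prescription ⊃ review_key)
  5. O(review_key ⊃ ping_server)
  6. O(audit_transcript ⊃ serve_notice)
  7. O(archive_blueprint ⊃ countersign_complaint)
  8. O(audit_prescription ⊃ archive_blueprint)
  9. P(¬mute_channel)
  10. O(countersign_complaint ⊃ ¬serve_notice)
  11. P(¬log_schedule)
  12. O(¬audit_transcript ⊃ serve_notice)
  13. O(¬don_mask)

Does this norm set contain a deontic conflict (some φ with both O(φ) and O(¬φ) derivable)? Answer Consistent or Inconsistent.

Premise 2 is O(forward_log ⊃ ¬don_mask); even if O(¬don_mask) held, inferring O(forward_log) would be affirming the consequent — invalid.
So O(forward_log) is not derivable, and the apparent clash with O(¬forward_log) does not arise.
A world satisfying every obligation exists (e.g. archive_blueprint=false, audit_prescription=false, audit_transcript=false, countersign_complaint=false, don_mask=false, forward_log=false, log_schedule=false, mute_channel=false, ping_server=true, review_key=true, serve_notice=true, sound_alarm=false); no atom is both obligatory and forbidden, so the set is consistent.

Consistent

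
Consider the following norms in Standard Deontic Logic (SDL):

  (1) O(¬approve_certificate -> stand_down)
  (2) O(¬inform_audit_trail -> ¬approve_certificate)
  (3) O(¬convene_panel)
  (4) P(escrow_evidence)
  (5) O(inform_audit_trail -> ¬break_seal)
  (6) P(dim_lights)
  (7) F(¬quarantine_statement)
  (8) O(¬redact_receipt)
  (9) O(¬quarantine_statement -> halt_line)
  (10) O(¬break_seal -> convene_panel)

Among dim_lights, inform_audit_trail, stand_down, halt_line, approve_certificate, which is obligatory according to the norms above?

From premise 3 we have O(¬convene_panel).
The contrapositive of premise 10 (O(¬break_seal -> convene_panel)) is O(¬convene_panel -> break_seal), and O(¬convene_panel) is already established, so O(break_seal).
The contrapositive of premise 5 (O(inform_audit_trail -> ¬break_seal)) is O(break_seal -> ¬inform_audit_trail), and O(break_seal) is already established, so O(¬inform_audit_trail).
From O(¬inform_audit_trail) and premise 2, O(¬inform_audit_trail -> ¬approve_certificate), we obtain O(¬approve_certificate).
With premise 1, O(¬approve_certificate -> stand_down), the K-axiom yields O(stand_down).
So O(stand_down) holds — stand_down is obligatory. None of the other listed options is made obligatory by any chain of premises.

stand_down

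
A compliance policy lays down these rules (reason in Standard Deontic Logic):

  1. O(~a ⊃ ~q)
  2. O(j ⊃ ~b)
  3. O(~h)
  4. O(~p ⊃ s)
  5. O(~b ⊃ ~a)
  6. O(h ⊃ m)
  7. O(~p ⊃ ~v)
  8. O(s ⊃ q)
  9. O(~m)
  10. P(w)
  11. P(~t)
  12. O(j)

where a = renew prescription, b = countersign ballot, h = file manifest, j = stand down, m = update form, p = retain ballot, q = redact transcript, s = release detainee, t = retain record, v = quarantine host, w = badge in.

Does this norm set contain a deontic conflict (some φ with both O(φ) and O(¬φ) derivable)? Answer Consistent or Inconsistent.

Consistent

Premise 6 is O(h ⊃ m), but O(h) is not derivable from the premises, so it does not yield O(m).
So O(m) is not derivable, and the apparent clash with O(~m) does not arise.
A world satisfying every obligation exists (e.g. a=false, b=false, h=false, j=true, m=false, p=true, q=false, s=false, t=false, v=false, w=false); no atom is both obligatory and forbidden, so the set is consistent.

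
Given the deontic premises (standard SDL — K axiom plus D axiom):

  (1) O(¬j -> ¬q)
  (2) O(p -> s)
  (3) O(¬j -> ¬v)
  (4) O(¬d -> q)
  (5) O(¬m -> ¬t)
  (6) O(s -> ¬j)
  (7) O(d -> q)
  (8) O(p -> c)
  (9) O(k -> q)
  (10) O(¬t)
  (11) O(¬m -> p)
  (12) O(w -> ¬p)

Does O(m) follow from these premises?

Yes

By case analysis on ¬d: premise 4 gives O(¬d -> q) and premise 7 gives O(d -> q), so O(q) either way.
Premise 1, O(¬j -> ¬q), contraposes to O(q -> j); with O(q) we get O(j).
Premise 6, O(s -> ¬j), contraposes to O(j -> ¬s); with O(j) we get O(¬s).
Premise 2 is O(p -> s); contrapositively O(¬s -> ¬p). Since O(¬s) holds, K gives O(¬p).
Premise 11 is O(¬m -> p); contrapositively O(¬p -> m). Since O(¬p) holds, K gives O(m).
Premises 3, 5, 8, 9, 10, 12 do not contribute to this derivation.
So O(m) follows.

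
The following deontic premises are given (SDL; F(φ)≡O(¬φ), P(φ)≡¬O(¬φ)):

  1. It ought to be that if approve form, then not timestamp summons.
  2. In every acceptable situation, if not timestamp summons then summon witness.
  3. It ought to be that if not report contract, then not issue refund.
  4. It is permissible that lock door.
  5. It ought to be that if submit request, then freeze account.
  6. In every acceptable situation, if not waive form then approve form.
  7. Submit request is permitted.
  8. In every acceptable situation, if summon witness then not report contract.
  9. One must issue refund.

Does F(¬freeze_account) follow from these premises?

Premise 5 is O(submit_request → freeze_account), but O(submit_request) is not derivable from the premises (the permission P(submit_request) asserts only ¬O(¬submit_request), not O(submit_request)), so it does not yield O(freeze_account).
No other premise forces O(freeze_account). An ideal world satisfying every premise can still have ¬freeze_account true, so F(¬freeze_account) is not derivable.

No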